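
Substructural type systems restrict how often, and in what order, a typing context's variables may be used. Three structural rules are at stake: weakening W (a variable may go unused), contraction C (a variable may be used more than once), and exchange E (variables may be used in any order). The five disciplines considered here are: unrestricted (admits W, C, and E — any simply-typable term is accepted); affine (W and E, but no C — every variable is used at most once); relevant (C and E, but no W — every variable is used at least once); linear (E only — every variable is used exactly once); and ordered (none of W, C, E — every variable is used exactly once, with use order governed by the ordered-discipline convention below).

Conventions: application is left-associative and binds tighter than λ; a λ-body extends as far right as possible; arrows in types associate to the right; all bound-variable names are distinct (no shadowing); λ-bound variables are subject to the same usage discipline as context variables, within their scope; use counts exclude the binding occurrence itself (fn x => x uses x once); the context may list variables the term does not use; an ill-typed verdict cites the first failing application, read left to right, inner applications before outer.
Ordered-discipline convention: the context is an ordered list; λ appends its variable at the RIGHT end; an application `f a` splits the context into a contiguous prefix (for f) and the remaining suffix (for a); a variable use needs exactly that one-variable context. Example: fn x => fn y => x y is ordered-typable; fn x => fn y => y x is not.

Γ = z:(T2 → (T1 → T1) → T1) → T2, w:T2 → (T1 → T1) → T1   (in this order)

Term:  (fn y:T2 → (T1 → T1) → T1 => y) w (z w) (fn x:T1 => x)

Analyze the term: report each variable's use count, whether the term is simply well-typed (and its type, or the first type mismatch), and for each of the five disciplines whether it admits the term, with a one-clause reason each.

use counts: z: 1×; w: 2×; y [bound]: 1×; x [bound]: 1×
left-to-right use order: y, w, z, w, x
typing: well-typed at T1
ordered: ✗ — repeated use of w ×2
linear: ✗ — repeated use of w ×2
affine: ✗ — repeated use of w ×2
relevant: ✓ — z, w, y, x: all used, weakening unneeded
unrestricted: ✓ — type-checks (T1) and nothing is barred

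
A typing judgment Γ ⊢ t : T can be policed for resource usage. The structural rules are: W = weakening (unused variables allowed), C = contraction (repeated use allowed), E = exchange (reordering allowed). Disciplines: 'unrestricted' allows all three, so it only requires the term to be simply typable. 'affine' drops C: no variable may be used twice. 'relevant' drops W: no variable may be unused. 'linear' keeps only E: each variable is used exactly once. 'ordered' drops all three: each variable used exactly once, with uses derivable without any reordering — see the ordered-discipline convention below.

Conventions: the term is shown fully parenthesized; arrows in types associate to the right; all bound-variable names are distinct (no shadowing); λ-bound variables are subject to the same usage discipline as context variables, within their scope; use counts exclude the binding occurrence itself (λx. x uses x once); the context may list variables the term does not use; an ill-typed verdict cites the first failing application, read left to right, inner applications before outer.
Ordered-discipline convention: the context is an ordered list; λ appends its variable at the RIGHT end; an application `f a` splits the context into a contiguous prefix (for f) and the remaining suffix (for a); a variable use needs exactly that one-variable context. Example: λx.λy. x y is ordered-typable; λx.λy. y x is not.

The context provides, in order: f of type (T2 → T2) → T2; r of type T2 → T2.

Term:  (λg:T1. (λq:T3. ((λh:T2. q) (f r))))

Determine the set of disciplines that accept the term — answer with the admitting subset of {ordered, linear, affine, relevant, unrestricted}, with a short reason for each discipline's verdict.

admitting disciplines: affine, unrestricted
usage: f: 1, r: 1, g (bound): 0, q (bound): 1, h (bound): 0
uses in reading order: q, f, r
typing: the term checks, with type T1 → T3 → T3
ordered: ✗, g, h left unused
linear: ✗, g, h left unused
affine: ✓, no duplicate uses among f, r, g, q, h
relevant: ✗, g, h left unused
unrestricted: ✓, well-typed at T1 → T3 → T3; no restrictions here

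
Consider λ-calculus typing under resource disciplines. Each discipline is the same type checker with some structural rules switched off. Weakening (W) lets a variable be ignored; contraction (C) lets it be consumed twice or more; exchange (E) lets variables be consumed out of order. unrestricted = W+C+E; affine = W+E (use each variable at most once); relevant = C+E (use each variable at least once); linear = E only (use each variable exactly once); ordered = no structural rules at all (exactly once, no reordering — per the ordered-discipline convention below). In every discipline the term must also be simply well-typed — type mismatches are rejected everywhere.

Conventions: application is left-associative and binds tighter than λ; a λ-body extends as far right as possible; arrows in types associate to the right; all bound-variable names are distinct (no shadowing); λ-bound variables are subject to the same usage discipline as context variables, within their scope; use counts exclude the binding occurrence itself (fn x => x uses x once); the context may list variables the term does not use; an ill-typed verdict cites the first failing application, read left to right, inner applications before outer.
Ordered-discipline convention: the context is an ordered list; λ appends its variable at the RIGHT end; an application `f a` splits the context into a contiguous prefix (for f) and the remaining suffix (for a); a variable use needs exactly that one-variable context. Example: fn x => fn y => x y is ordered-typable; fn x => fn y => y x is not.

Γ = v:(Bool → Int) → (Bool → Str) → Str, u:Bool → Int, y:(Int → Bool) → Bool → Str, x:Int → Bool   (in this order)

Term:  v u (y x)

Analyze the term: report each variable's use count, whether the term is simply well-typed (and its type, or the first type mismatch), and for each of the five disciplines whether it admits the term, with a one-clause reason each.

usage: v ×1, u ×1, y ×1, x ×1
use order (left to right): v, u, y, x
typing: well-typed at Str
ordered: ✓ — one use each (v, u, y, x); ordered split holds
linear: ✓ — v, u, y, x: one use apiece
affine: ✓ — no duplicate uses among v, u, y, x
relevant: ✓ — v, u, y, x: all used, weakening unneeded
unrestricted: ✓ — simply typable at Str; W, C, E all held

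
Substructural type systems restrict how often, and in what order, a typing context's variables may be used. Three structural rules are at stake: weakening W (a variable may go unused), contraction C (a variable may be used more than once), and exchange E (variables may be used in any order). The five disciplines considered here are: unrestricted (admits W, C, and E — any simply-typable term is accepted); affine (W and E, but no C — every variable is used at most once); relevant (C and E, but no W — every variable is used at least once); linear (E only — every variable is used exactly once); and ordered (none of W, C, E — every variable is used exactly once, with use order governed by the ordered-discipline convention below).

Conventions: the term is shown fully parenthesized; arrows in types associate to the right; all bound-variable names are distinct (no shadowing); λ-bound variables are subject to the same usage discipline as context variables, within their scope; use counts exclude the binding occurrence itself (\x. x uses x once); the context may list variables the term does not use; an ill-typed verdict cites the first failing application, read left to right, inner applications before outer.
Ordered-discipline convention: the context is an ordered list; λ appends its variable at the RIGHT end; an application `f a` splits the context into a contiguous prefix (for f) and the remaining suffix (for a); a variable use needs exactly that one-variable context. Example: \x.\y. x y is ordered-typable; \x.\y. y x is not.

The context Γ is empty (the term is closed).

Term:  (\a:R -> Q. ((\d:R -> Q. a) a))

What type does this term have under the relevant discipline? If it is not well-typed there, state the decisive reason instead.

not well-typed under relevant — needs weakening: d unused
usage: a [bound]: 2, d [bound]: 0
left-to-right use order: a, a
typing: the term checks, with type (R -> Q) -> R -> Q
across the five disciplines: ordered ✗ · linear ✗ · affine ✗ · relevant ✗ · unrestricted ✓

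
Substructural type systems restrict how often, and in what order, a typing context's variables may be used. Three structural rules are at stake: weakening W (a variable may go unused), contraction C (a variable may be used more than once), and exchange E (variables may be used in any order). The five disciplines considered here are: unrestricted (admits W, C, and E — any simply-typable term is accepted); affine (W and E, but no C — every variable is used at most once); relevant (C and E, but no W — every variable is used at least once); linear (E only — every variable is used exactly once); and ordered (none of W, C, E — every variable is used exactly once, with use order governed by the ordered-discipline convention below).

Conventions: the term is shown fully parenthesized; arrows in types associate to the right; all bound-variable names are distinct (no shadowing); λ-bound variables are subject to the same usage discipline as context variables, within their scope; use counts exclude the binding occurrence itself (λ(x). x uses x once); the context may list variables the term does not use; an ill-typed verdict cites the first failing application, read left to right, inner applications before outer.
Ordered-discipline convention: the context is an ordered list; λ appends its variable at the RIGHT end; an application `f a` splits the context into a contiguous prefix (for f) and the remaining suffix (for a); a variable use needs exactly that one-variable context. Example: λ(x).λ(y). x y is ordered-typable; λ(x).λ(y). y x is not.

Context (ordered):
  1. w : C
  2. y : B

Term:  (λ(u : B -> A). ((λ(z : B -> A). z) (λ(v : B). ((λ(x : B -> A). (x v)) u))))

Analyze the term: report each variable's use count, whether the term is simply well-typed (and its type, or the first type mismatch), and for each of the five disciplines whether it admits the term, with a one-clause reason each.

usage: w: 0×; y: 0×; u (bound): 1×; z (bound): 1×; v (bound): 1×; x (bound): 1×
left-to-right use order: z, x, v, u
typing: well-typed at (B -> A) -> B -> A
ordered: ✗ — unused: w, y — weakening required
linear: ✗ — unused: w, y — weakening required
affine: ✓ — w, y, u, z, v, x: no repeats, contraction unneeded
relevant: ✗ — unused: w, y — weakening required
unrestricted: ✓ — type-checks ((B -> A) -> B -> A) and nothing is barred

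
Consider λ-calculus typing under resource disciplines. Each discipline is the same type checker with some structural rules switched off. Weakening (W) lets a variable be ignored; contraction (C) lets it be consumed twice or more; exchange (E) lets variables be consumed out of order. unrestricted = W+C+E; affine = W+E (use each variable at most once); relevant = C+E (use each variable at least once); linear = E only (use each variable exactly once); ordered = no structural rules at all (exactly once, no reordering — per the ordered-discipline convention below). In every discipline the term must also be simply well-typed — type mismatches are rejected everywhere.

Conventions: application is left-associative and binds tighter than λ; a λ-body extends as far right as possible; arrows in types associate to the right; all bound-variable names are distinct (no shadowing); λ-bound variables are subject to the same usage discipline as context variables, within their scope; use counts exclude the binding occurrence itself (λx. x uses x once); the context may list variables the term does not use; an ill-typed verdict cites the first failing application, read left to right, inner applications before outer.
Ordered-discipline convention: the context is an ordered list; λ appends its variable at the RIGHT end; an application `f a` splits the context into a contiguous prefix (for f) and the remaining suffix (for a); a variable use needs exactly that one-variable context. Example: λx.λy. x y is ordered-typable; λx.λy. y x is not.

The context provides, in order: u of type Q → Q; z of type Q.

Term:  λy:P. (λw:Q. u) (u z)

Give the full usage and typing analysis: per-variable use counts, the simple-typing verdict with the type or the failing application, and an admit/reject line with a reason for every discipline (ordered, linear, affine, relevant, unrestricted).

usage: u ×2, z ×1, y (λ-bound) ×0, w (λ-bound) ×0
left-to-right use order: u, u, z
typing: ✓ — P → Q → Q
ordered ✗ (needs contraction — u ×2; y, w never used (weakening))
linear ✗ (needs contraction — u ×2; y, w never used (weakening))
affine ✗ (needs contraction — u ×2)
relevant ✗ (y, w never used (weakening))
unrestricted ✓ (type-checks (P → Q → Q) and nothing is barred)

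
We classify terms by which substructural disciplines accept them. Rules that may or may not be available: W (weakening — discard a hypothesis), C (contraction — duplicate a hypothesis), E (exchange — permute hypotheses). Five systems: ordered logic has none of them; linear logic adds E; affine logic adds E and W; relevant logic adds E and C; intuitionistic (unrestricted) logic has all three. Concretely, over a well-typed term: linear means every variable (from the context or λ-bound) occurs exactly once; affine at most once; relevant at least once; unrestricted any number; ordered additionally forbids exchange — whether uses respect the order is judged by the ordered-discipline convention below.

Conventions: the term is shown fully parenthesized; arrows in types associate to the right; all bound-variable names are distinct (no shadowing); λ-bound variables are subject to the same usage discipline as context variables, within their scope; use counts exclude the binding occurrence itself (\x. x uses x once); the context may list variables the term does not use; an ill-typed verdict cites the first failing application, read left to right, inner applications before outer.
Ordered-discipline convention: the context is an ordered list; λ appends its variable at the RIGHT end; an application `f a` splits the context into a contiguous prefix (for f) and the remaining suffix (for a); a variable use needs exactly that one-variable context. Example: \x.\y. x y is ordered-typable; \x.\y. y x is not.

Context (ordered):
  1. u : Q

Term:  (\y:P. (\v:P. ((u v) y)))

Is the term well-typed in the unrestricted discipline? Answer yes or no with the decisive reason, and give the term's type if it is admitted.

no — fails simple typing
counts: u: 1; y (bound): 1; v (bound): 1
uses in reading order: u, v, y
typing: ill-typed: applying a non-function (Q)
summary: ordered ✗ · linear ✗ · affine ✗ · relevant ✗ · unrestricted ✗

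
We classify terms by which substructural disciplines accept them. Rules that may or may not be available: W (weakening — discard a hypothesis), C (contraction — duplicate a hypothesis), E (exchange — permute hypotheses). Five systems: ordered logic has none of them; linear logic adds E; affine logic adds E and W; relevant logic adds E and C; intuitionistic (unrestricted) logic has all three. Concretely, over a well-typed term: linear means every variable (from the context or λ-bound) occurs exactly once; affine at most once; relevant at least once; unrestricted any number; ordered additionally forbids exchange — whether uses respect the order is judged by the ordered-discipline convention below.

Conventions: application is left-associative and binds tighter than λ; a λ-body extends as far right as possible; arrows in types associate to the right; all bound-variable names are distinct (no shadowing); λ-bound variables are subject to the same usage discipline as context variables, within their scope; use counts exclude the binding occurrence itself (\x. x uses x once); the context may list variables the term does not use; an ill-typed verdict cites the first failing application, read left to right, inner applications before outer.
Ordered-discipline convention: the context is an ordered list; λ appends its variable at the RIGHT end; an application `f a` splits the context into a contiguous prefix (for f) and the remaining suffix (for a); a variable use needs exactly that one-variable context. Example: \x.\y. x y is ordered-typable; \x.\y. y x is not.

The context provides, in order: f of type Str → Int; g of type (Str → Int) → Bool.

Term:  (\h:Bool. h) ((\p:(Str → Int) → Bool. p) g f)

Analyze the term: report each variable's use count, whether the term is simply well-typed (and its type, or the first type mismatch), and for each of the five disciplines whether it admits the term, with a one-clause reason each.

use counts: f ×1; g ×1; h (bound) ×1; p (bound) ×1
uses in reading order: h, p, g, f
typing: ✓ — Bool
ordered: ✗, no ordered split (uses run h, p, g, f)
linear: ✓, each of f, g, h, p used exactly once
affine: ✓, none of f, g, h, p used more than once
relevant: ✓, every one of f, g, h, p appears
unrestricted: ✓, well-typed at Bool; no restrictions here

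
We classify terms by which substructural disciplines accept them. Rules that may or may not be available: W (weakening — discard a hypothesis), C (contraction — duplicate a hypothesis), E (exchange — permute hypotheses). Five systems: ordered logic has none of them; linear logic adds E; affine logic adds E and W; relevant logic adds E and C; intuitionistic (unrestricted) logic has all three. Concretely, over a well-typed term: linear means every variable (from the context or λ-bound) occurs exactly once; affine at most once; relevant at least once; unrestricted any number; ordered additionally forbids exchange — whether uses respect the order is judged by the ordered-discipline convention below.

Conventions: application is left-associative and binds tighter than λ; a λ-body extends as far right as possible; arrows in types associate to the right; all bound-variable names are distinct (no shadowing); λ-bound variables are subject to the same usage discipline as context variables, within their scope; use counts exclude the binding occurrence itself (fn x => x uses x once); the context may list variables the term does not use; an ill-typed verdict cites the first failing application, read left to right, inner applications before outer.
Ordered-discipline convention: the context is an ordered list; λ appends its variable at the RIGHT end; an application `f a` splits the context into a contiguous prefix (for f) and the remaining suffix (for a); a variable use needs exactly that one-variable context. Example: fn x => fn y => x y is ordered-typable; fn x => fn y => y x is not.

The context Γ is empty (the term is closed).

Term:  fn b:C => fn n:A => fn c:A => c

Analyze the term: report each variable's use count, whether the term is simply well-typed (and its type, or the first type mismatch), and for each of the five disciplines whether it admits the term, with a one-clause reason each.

variable uses: b [bound] ×0; n [bound] ×0; c [bound] ×1
order of uses: c
typing: well-typed — term : C → A → A → A
ordered ✗ (b, n never used (weakening))
linear ✗ (b, n never used (weakening))
affine ✓ (at most one use each (b, n, c))
relevant ✗ (b, n never used (weakening))
unrestricted ✓ (typability at C → A → A → A is all that's needed)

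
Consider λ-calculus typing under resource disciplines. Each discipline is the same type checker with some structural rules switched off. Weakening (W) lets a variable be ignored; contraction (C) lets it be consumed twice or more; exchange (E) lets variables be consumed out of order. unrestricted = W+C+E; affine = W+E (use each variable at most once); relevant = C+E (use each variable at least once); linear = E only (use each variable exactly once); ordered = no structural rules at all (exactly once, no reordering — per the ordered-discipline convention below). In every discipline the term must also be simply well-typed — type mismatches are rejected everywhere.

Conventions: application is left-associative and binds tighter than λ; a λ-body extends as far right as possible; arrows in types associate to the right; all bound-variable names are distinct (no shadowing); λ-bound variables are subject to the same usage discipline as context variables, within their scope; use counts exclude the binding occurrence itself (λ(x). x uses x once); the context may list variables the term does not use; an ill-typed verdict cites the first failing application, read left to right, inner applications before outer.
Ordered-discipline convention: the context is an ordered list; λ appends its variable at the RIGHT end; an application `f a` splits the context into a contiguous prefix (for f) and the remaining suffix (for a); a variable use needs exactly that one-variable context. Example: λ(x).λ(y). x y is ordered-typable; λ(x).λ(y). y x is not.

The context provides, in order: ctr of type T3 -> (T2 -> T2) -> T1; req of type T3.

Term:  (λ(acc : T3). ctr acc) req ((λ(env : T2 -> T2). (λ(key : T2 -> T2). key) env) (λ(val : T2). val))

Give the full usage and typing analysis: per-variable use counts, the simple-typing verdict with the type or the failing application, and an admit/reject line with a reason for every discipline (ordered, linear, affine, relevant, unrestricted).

use counts: ctr ×1; req ×1; acc (λ-bound) ×1; env (λ-bound) ×1; key (λ-bound) ×1; val (λ-bound) ×1
use order (left to right): ctr, acc, req, key, env, val
typing: the term checks, with type T1
ordered: ✓ — one use each (ctr, req, acc, env, key, val); ordered split holds
linear: ✓ — each of ctr, req, acc, env, key, val used exactly once
affine: ✓ — ctr, req, acc, env, key, val: no repeats, contraction unneeded
relevant: ✓ — ctr, req, acc, env, key, val: all used, weakening unneeded
unrestricted: ✓ — well-typed at T1; no restrictions here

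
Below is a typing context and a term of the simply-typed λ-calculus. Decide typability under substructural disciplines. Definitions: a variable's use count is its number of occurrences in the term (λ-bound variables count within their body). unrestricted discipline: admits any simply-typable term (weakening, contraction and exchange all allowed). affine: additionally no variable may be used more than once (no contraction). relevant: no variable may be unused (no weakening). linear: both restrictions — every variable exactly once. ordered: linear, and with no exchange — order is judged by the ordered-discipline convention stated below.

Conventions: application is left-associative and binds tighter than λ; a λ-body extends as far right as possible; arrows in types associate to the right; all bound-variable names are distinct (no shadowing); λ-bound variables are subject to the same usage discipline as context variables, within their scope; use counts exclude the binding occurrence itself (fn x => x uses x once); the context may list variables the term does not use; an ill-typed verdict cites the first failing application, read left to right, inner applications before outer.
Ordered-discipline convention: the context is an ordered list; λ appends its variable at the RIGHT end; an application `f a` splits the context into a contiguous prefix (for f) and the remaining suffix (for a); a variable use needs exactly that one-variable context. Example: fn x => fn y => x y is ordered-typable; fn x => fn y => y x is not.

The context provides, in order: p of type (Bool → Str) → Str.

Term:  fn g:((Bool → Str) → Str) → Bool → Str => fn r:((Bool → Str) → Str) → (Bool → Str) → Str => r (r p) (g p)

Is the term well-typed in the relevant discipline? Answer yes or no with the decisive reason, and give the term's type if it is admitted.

yes — at least one use each (p, g, r); term : (((Bool → Str) → Str) → Bool → Str) → (((Bool → Str) → Str) → (Bool → Str) → Str) → Str
use counts: p: 2×, g [bound]: 1×, r [bound]: 2×
uses in reading order: r, r, p, g, p
typing: ✓ — (((Bool → Str) → Str) → Bool → Str) → (((Bool → Str) → Str) → (Bool → Str) → Str) → Str
across the five disciplines: ordered ✗ | linear ✗ | affine ✗ | relevant ✓ | unrestricted ✓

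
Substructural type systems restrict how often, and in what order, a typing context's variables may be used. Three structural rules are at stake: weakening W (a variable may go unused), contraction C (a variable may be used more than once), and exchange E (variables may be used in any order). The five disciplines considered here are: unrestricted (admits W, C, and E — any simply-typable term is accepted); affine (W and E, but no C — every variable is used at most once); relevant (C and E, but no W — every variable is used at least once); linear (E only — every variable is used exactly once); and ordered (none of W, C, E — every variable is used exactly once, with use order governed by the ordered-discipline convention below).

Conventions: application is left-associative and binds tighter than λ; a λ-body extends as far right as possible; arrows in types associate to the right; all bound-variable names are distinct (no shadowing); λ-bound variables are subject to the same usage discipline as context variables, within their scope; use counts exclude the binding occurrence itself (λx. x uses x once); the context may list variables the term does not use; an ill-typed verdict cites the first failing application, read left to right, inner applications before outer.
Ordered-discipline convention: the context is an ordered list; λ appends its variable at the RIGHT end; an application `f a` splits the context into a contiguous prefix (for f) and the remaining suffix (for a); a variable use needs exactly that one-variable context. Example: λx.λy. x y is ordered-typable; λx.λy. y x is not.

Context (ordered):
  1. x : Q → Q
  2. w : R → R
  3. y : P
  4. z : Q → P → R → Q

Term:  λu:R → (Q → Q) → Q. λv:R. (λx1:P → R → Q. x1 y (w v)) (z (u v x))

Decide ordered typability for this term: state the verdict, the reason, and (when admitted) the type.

no — repeated use of v ×2
usage: x=1; w=1; y=1; z=1; u (λ-bound)=1; v (λ-bound)=2; x1 (λ-bound)=1
uses in reading order: x1, y, w, v, z, u, v, x
typing: ✓ — (R → (Q → Q) → Q) → R → Q
summary: ordered ✗ · linear ✗ · affine ✗ · relevant ✓ · unrestricted ✓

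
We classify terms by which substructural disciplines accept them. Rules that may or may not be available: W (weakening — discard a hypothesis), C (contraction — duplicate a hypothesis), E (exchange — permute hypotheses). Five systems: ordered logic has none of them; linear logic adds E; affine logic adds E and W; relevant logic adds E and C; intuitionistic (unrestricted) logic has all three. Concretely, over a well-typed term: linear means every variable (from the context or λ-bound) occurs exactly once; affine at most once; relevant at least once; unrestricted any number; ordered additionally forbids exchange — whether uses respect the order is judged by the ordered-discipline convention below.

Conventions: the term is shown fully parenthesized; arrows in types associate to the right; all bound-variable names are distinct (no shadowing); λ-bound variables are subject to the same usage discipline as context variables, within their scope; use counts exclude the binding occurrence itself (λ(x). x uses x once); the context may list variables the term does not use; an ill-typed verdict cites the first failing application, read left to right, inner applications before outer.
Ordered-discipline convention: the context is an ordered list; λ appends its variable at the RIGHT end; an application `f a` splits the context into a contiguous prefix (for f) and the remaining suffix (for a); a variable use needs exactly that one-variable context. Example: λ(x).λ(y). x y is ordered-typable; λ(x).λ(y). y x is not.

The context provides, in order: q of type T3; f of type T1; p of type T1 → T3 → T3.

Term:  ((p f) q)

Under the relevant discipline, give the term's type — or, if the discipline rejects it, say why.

term : T3
usage: q: 1; f: 1; p: 1
use order (left to right): p, f, q
typing: well-typed at T3
per-discipline verdicts: ordered ✗, linear ✓, affine ✓, relevant ✓, unrestricted ✓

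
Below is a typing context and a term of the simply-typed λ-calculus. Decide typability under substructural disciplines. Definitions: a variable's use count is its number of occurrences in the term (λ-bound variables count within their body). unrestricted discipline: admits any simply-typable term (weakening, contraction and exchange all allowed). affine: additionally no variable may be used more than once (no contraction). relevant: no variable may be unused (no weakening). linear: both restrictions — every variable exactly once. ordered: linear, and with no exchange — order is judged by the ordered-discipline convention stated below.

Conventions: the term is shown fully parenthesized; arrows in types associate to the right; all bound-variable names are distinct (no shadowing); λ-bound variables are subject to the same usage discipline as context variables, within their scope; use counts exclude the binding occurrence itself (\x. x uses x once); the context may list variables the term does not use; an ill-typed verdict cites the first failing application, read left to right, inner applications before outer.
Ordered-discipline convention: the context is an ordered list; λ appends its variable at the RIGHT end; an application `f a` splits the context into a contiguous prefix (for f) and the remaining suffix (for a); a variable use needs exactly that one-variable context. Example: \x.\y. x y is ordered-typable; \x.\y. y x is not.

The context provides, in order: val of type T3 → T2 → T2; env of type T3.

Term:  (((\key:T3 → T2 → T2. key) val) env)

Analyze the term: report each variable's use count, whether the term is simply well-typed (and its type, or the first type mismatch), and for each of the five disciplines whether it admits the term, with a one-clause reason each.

usage: val: 1×; env: 1×; key [bound]: 1×
use order (left to right): key, val, env
typing: well-typed at T2 → T2
ordered: ✓, val, env, key: once each, no exchange needed
linear: ✓, val, env, key: one use apiece
affine: ✓, none of val, env, key used more than once
relevant: ✓, every one of val, env, key appears
unrestricted: ✓, typability at T2 → T2 is all that's needed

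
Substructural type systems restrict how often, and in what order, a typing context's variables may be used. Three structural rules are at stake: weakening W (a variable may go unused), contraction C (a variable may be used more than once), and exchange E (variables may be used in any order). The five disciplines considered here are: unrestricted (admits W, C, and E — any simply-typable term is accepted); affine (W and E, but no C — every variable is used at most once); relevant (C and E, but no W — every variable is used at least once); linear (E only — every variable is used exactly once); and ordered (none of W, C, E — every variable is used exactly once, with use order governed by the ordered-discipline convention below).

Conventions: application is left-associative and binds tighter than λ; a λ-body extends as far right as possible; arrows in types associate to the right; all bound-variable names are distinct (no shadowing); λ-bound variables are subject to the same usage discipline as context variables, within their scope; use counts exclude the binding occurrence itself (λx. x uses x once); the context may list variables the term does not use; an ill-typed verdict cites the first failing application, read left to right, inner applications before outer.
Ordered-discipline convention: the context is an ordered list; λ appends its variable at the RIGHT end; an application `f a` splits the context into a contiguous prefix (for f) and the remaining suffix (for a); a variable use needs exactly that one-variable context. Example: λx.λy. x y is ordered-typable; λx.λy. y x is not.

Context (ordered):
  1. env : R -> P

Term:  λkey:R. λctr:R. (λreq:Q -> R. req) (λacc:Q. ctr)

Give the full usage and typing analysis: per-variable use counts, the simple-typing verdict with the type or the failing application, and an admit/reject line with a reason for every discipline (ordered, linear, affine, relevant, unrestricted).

usage: env: 0; key [bound]: 0; ctr [bound]: 1; req [bound]: 1; acc [bound]: 0
order of uses: req, ctr
typing: well-typed at R -> R -> Q -> R
ordered: ✗, unused: env, key, acc — weakening required
linear: ✗, unused: env, key, acc — weakening required
affine: ✓, no duplicate uses among env, key, ctr, req, acc
relevant: ✗, unused: env, key, acc — weakening required
unrestricted: ✓, type-checks (R -> R -> Q -> R) and nothing is barred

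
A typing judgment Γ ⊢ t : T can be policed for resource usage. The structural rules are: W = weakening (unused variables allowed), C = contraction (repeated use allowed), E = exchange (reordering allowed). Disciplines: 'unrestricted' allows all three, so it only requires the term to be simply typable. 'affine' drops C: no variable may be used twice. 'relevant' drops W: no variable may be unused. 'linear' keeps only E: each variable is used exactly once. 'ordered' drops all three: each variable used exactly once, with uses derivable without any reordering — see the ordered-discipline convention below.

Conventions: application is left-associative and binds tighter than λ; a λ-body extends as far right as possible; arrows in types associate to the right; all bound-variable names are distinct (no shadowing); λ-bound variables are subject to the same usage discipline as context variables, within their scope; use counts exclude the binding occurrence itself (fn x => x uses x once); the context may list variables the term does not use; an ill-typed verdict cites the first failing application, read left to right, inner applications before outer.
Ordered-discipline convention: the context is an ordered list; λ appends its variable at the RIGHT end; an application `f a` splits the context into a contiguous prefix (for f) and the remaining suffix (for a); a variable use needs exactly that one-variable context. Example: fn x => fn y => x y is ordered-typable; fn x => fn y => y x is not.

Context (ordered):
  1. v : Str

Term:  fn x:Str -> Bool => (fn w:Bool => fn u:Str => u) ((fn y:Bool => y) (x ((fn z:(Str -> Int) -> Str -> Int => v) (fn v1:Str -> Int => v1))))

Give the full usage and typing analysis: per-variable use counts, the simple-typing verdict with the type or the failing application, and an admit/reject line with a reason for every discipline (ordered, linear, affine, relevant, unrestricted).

counts: v: 1×, x (bound): 1×, w (bound): 0×, u (bound): 1×, y (bound): 1×, z (bound): 0×, v1 (bound): 1×
use order (left to right): u, y, x, v, v1
typing: the term checks, with type (Str -> Bool) -> Str -> Str
ordered: ✗, w, z left unused
linear: ✗, w, z left unused
affine: ✓, at most one use each (v, x, w, u, y, z, v1)
relevant: ✗, w, z left unused
unrestricted: ✓, typability at (Str -> Bool) -> Str -> Str is all that's needed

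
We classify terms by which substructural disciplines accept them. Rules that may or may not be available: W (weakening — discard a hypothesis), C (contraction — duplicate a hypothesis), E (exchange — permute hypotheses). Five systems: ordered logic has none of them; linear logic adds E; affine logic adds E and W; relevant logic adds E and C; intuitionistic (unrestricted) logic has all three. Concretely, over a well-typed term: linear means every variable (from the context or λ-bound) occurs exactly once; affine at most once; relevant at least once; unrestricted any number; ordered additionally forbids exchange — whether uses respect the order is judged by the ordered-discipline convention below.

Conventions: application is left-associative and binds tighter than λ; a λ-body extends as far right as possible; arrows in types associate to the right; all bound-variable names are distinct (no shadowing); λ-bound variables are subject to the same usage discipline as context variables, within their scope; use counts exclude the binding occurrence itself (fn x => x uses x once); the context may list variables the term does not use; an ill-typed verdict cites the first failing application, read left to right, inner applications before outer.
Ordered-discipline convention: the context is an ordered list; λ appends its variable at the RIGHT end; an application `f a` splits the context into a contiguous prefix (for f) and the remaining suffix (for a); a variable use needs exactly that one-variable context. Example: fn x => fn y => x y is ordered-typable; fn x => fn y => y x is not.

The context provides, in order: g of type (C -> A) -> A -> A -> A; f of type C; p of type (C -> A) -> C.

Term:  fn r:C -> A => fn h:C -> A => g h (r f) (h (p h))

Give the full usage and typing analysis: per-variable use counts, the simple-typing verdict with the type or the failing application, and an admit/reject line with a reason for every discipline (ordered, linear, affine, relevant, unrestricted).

use counts: g ×1; f ×1; p ×1; r (bound) ×1; h (bound) ×3
left-to-right use order: g, h, r, f, h, p, h
typing: ✓ — (C -> A) -> (C -> A) -> A
ordered: ✗ — needs contraction — h ×3
linear: ✗ — needs contraction — h ×3
affine: ✗ — needs contraction — h ×3
relevant: ✓ — none of g, f, p, r, h goes unused
unrestricted: ✓ — type-checks ((C -> A) -> (C -> A) -> A) and nothing is barred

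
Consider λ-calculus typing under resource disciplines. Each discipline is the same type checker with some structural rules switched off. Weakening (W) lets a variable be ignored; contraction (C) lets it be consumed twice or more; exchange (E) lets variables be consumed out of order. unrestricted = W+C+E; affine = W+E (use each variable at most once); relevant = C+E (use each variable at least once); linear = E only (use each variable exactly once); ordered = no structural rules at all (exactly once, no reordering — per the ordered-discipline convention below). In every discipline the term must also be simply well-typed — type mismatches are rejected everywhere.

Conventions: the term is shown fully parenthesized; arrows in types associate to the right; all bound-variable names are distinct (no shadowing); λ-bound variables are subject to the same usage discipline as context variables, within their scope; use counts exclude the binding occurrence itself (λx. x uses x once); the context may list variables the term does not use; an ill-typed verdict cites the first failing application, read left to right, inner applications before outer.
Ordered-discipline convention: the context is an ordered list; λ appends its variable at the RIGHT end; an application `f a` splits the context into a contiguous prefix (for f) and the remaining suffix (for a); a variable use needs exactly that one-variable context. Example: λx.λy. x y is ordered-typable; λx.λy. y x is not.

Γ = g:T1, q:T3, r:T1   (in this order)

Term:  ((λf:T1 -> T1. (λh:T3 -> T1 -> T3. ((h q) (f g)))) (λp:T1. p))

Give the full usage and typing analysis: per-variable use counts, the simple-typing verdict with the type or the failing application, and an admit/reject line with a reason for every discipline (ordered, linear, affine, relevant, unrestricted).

counts: g: 1, q: 1, r: 0, f (bound): 1, h (bound): 1, p (bound): 1
uses in reading order: h, q, f, g, p
typing: well-typed at (T3 -> T1 -> T3) -> T3
ordered: ✗ — r never used (weakening)
linear: ✗ — r never used (weakening)
affine: ✓ — no duplicate uses among g, q, r, f, h, p
relevant: ✗ — r never used (weakening)
unrestricted: ✓ — type-checks ((T3 -> T1 -> T3) -> T3) and nothing is barred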